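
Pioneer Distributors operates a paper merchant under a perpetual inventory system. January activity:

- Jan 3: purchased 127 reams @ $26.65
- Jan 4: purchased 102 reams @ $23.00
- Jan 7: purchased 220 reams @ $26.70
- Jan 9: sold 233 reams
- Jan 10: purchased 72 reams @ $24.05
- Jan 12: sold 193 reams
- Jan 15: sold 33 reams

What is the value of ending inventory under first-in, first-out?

Ending inventory = $1,491.10

Jan 9, 233 sold [FIFO — oldest first]: 127 @ $26.65 + 102 @ $23.00 + 4 @ $26.70 = $5,837.35
Jan 12, 193 sold [FIFO — oldest first]: 193 @ $26.70 = $5,153.10
Jan 15, 33 sold [FIFO — oldest first]: 23 @ $26.70 + 10 @ $24.05 = $854.60
Total COGS = $5,837.35 + $5,153.10 + $854.60 = $11,845.05
Ending inventory: 62 @ $24.05 = $1,491.10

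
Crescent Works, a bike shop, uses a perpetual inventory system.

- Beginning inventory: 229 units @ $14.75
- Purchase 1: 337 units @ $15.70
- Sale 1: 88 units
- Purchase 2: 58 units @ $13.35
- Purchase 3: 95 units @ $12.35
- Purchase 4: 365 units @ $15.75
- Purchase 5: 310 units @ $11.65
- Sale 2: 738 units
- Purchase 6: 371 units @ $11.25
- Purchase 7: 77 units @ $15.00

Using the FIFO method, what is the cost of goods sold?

COGS = $12,301.45

Sale 1 (88) [FIFO — oldest first]: 88 @ $14.75 = $1,298.00
Sale 2 (738) [FIFO — oldest first]: 141 @ $14.75 + 337 @ $15.70 + 58 @ $13.35 + 95 @ $12.35 + 107 @ $15.75 = $11,003.45
Total COGS = $1,298.00 + $11,003.45 = $12,301.45
Ending inventory: 258 @ $15.75 + 310 @ $11.65 + 371 @ $11.25 + 77 @ $15.00 = $13,003.75
Check: goods available $25,305.20 = COGS $12,301.45 + ending $13,003.75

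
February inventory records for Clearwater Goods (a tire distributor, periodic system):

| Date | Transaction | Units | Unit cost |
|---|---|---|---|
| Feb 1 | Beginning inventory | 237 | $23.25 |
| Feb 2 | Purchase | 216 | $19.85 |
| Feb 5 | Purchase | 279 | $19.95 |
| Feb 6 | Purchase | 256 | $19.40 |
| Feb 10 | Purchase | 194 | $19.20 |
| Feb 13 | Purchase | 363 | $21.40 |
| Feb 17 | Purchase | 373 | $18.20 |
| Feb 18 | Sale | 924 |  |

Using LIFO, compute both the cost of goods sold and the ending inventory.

COGS = $18,166.40; ending inventory = $20,445.50

Feb 18, 924 sold [LIFO — newest first]: 373 @ $18.20 + 363 @ $21.40 + 188 @ $19.20 = $18,166.40
Ending inventory: 237 @ $23.25 + 216 @ $19.85 + 279 @ $19.95 + 256 @ $19.40 + 6 @ $19.20 = $20,445.50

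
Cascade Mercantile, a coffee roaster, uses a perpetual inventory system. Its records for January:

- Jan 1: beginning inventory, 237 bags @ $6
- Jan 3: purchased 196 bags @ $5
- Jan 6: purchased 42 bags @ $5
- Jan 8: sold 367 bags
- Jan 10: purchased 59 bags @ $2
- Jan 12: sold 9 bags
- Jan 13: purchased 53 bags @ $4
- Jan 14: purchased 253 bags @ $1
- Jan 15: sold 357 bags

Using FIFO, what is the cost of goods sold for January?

Jan 8, 367 sold [FIFO — oldest first]: 237 @ $6 + 130 @ $5 = $2,072
Jan 12, 9 sold [FIFO — oldest first]: 9 @ $5 = $45
Jan 15, 357 sold [FIFO — oldest first]: 57 @ $5 + 42 @ $5 + 59 @ $2 + 53 @ $4 + 146 @ $1 = $971
Total COGS = $2,072 + $45 + $971 = $3,088
Ending inventory: 107 @ $1 = $107

COGS = $3,088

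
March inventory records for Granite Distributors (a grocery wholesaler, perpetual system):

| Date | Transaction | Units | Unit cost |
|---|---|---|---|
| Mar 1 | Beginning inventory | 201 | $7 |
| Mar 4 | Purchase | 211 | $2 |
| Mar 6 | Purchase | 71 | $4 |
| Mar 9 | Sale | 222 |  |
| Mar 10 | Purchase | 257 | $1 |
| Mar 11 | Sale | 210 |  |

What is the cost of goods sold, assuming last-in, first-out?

COGS = $796

Mar 9, 222 sold [LIFO — newest first]: 71 @ $4 + 151 @ $2 = $586
Mar 11, 210 sold [LIFO — newest first]: 210 @ $1 = $210
Total COGS = $586 + $210 = $796
Ending inventory: 201 @ $7 + 60 @ $2 + 47 @ $1 = $1,574
Check: goods available $2,370 = COGS $796 + ending $1,574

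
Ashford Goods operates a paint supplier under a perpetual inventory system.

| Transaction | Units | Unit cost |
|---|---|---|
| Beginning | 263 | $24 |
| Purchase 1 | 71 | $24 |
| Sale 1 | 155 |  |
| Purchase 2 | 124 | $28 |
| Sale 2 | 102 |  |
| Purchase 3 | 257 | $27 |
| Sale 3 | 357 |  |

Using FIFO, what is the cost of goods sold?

COGS = $15,700

Sale 1 (155) [FIFO — oldest first]: 155 @ $24 = $3,720
Sale 2 (102) [FIFO — oldest first]: 102 @ $24 = $2,448
Sale 3 (357) [FIFO — oldest first]: 6 @ $24 + 71 @ $24 + 124 @ $28 + 156 @ $27 = $9,532
Total COGS = $3,720 + $2,448 + $9,532 = $15,700
Ending inventory: 101 @ $27 = $2,727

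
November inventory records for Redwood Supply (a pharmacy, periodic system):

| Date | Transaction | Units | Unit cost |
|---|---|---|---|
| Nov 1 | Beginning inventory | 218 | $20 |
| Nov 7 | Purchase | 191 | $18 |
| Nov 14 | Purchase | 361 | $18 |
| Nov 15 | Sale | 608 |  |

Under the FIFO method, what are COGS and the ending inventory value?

COGS = $11,380; ending inventory = $2,916

Nov 15, 608 sold [FIFO — oldest first]: 218 @ $20 + 191 @ $18 + 199 @ $18 = $11,380
Ending inventory: 162 @ $18 = $2,916
Check: goods available $14,296 = COGS $11,380 + ending $2,916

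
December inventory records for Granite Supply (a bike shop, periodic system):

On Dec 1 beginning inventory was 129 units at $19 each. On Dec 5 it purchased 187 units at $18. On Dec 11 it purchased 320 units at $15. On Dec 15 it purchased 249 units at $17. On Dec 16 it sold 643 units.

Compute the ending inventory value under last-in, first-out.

Ending inventory = $4,485

Dec 16, 643 sold [LIFO — newest first]: 249 @ $17 + 320 @ $15 + 74 @ $18 = $10,365
Ending inventory: 129 @ $19 + 113 @ $18 = $4,485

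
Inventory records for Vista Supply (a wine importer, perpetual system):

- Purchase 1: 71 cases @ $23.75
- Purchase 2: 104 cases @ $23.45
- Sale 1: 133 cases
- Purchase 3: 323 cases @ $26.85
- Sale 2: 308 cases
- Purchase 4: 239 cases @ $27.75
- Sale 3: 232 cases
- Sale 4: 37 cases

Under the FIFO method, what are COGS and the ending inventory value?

Sale 1 (133) [FIFO — oldest first]: 71 @ $23.75 + 62 @ $23.45 = $3,140.15
Sale 2 (308) [FIFO — oldest first]: 42 @ $23.45 + 266 @ $26.85 = $8,127.00
Sale 3 (232) [FIFO — oldest first]: 57 @ $26.85 + 175 @ $27.75 = $6,386.70
Sale 4 (37) [FIFO — oldest first]: 37 @ $27.75 = $1,026.75
Total COGS = $3,140.15 + $8,127.00 + $6,386.70 + $1,026.75 = $18,680.60
Ending inventory: 27 @ $27.75 = $749.25

COGS = $18,680.60; ending inventory = $749.25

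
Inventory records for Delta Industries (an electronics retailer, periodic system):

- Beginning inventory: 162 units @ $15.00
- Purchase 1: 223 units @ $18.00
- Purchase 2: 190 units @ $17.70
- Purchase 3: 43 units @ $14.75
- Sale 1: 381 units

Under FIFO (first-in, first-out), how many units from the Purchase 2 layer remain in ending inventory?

190

Sale 1 (381) [FIFO — oldest first]: 162 @ $15.00 + 219 @ $18.00 = $6,372.00
Ending inventory: 4 @ $18.00 + 190 @ $17.70 + 43 @ $14.75 = $4,069.25
Check: goods available $10,441.25 = COGS $6,372.00 + ending $4,069.25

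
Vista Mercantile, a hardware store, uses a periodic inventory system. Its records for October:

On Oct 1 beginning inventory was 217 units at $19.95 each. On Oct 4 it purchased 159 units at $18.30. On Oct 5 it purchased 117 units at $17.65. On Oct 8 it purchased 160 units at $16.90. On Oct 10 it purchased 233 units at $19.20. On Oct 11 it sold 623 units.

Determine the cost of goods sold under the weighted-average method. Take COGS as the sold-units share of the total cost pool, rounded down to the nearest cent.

Oct 11, sell 623: 623/886 × $16,481.50 → $11,589.13
Ending inventory (cost pool remaining) = $4,892.37
Check: goods available $16,481.50 = COGS $11,589.13 + ending $4,892.37

COGS = $11,589.13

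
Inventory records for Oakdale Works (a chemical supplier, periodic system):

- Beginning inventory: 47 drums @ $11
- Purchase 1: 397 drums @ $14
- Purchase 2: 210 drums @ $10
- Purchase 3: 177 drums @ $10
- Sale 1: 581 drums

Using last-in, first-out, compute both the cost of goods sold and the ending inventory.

Sale 1 (581) [LIFO — newest first]: 177 @ $10 + 210 @ $10 + 194 @ $14 = $6,586
Ending inventory: 47 @ $11 + 203 @ $14 = $3,359

COGS = $6,586; ending inventory = $3,359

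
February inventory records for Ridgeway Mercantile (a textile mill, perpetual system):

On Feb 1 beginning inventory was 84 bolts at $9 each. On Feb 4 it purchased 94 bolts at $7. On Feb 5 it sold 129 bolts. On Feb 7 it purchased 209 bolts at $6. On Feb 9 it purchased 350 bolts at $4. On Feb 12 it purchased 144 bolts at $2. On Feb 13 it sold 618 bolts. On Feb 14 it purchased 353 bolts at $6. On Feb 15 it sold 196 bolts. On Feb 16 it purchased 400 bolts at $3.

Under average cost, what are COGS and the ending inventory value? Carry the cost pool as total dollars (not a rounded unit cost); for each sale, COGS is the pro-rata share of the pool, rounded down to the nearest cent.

COGS = $4,853.71; ending inventory = $2,820.29

After Feb 1: 84 on hand, pool $756.00 (≈ $9.0000 each)
After Feb 4: 178 on hand, pool $1,414.00 (≈ $7.9438 each)
Feb 5, sell 129: 129/178 × $1,414.00 → $1,024.75
After Feb 7: 258 on hand, pool $1,643.25 (≈ $6.3692 each)
After Feb 9: 608 on hand, pool $3,043.25 (≈ $5.0053 each)
After Feb 12: 752 on hand, pool $3,331.25 (≈ $4.4299 each)
Feb 13, sell 618: 618/752 × $3,331.25 → $2,737.64
After Feb 14: 487 on hand, pool $2,711.61 (≈ $5.5680 each)
Feb 15, sell 196: 196/487 × $2,711.61 → $1,091.32
After Feb 16: 691 on hand, pool $2,820.29 (≈ $4.0815 each)
Total COGS = $1,024.75 + $2,737.64 + $1,091.32 = $4,853.71
Ending inventory (cost pool remaining) = $2,820.29
Check: goods available $7,674.00 = COGS $4,853.71 + ending $2,820.29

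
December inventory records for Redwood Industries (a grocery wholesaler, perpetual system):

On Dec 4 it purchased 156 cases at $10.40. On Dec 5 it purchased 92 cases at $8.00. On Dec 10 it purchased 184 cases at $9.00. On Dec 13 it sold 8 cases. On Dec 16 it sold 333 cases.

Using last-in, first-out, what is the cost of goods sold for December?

Dec 13, 8 sold [LIFO — newest first]: 8 @ $9.00 = $72.00
Dec 16, 333 sold [LIFO — newest first]: 176 @ $9.00 + 92 @ $8.00 + 65 @ $10.40 = $2,996.00
Total COGS = $72.00 + $2,996.00 = $3,068.00
Ending inventory: 91 @ $10.40 = $946.40
Check: goods available $4,014.40 = COGS $3,068.00 + ending $946.40

COGS = $3,068.00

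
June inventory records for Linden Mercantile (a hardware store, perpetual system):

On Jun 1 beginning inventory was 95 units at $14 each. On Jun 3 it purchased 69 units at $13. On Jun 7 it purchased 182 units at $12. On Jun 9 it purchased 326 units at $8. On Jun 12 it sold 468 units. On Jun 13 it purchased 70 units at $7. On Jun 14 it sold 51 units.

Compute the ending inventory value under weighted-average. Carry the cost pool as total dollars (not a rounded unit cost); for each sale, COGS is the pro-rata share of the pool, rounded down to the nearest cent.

Ending inventory = $2,132.97

After Jun 1: 95 on hand, pool $1,330.00 (≈ $14.0000 each)
After Jun 3: 164 on hand, pool $2,227.00 (≈ $13.5793 each)
After Jun 7: 346 on hand, pool $4,411.00 (≈ $12.7486 each)
After Jun 9: 672 on hand, pool $7,019.00 (≈ $10.4449 each)
Jun 12, sell 468: 468/672 × $7,019.00 → $4,888.23
After Jun 13: 274 on hand, pool $2,620.77 (≈ $9.5649 each)
Jun 14, sell 51: 51/274 × $2,620.77 → $487.80
Total COGS = $4,888.23 + $487.80 = $5,376.03
Ending inventory (cost pool remaining) = $2,132.97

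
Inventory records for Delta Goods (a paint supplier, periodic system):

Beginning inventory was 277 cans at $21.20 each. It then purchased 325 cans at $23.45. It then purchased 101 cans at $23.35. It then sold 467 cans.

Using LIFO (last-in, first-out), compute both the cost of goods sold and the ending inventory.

COGS = $10,848.80; ending inventory = $5,003.20

Sale 1 (467) [LIFO — newest first]: 101 @ $23.35 + 325 @ $23.45 + 41 @ $21.20 = $10,848.80
Ending inventory: 236 @ $21.20 = $5,003.20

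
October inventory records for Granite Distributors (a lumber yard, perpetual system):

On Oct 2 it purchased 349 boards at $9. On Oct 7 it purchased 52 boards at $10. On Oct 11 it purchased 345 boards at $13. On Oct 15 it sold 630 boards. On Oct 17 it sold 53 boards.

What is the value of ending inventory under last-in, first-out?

Oct 15, 630 sold [LIFO — newest first]: 345 @ $13 + 52 @ $10 + 233 @ $9 = $7,102
Oct 17, 53 sold [LIFO — newest first]: 53 @ $9 = $477
Total COGS = $7,102 + $477 = $7,579
Ending inventory: 63 @ $9 = $567

Ending inventory = $567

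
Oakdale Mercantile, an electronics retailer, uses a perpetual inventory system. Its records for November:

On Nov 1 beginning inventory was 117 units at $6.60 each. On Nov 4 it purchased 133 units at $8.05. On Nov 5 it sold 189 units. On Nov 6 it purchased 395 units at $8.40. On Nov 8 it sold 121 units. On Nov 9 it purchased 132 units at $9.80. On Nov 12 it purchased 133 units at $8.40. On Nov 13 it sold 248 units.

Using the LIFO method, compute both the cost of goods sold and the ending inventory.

COGS = $4,700.85; ending inventory = $2,870.80

Nov 5, 189 sold [LIFO — newest first]: 133 @ $8.05 + 56 @ $6.60 = $1,440.25
Nov 8, 121 sold [LIFO — newest first]: 121 @ $8.40 = $1,016.40
Nov 13, 248 sold [LIFO — newest first]: 133 @ $8.40 + 115 @ $9.80 = $2,244.20
Total COGS = $1,440.25 + $1,016.40 + $2,244.20 = $4,700.85
Ending inventory: 61 @ $6.60 + 274 @ $8.40 + 17 @ $9.80 = $2,870.80
Check: goods available $7,571.65 = COGS $4,700.85 + ending $2,870.80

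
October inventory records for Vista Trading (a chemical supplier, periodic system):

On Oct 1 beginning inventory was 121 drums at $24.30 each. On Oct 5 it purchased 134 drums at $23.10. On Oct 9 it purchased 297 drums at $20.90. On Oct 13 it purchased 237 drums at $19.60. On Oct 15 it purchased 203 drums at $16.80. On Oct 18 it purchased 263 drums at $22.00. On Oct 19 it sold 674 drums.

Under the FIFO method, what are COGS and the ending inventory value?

COGS = $14,634.20; ending inventory = $11,450.40

Oct 19, 674 sold [FIFO — oldest first]: 121 @ $24.30 + 134 @ $23.10 + 297 @ $20.90 + 122 @ $19.60 = $14,634.20
Ending inventory: 115 @ $19.60 + 203 @ $16.80 + 263 @ $22.00 = $11,450.40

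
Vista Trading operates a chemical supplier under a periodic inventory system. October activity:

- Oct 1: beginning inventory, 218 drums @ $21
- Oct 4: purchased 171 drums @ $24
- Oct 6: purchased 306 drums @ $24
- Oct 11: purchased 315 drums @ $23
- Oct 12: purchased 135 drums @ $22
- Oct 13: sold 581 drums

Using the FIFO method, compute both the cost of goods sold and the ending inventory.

Oct 13, 581 sold [FIFO — oldest first]: 218 @ $21 + 171 @ $24 + 192 @ $24 = $13,290
Ending inventory: 114 @ $24 + 315 @ $23 + 135 @ $22 = $12,951

COGS = $13,290; ending inventory = $12,951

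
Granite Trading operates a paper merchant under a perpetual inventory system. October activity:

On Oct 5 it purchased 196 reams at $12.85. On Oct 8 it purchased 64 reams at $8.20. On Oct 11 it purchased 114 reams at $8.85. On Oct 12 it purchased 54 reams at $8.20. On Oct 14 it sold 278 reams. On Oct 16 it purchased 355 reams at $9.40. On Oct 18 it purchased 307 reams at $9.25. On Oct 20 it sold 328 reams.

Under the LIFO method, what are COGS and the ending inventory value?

COGS = $5,604.75; ending inventory = $5,067.10

Oct 14, 278 sold [LIFO — newest first]: 54 @ $8.20 + 114 @ $8.85 + 64 @ $8.20 + 46 @ $12.85 = $2,567.60
Oct 20, 328 sold [LIFO — newest first]: 307 @ $9.25 + 21 @ $9.40 = $3,037.15
Total COGS = $2,567.60 + $3,037.15 = $5,604.75
Ending inventory: 150 @ $12.85 + 334 @ $9.40 = $5,067.10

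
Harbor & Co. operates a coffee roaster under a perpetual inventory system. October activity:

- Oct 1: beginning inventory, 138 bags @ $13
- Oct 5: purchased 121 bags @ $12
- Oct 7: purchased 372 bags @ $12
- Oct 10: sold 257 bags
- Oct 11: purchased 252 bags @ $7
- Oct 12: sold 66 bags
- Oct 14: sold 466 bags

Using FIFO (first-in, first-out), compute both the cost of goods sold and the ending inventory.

COGS = $8,816; ending inventory = $658

Oct 10, 257 sold [FIFO — oldest first]: 138 @ $13 + 119 @ $12 = $3,222
Oct 12, 66 sold [FIFO — oldest first]: 2 @ $12 + 64 @ $12 = $792
Oct 14, 466 sold [FIFO — oldest first]: 308 @ $12 + 158 @ $7 = $4,802
Total COGS = $3,222 + $792 + $4,802 = $8,816
Ending inventory: 94 @ $7 = $658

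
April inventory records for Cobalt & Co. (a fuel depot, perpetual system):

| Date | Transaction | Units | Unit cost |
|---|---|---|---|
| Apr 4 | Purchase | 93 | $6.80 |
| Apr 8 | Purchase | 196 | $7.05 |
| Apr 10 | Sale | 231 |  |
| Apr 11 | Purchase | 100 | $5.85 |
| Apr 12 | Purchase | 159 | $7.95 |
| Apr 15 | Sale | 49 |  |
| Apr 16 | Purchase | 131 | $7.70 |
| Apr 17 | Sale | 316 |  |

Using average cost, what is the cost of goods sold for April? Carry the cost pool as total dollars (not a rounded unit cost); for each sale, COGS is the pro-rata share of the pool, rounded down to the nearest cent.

COGS = $4,265.84

After Apr 4: 93 on hand, pool $632.40 (≈ $6.8000 each)
After Apr 8: 289 on hand, pool $2,014.20 (≈ $6.9696 each)
Apr 10, sell 231: 231/289 × $2,014.20 → $1,609.96
After Apr 11: 158 on hand, pool $989.24 (≈ $6.2610 each)
After Apr 12: 317 on hand, pool $2,253.29 (≈ $7.1082 each)
Apr 15, sell 49: 49/317 × $2,253.29 → $348.30
After Apr 16: 399 on hand, pool $2,913.69 (≈ $7.3025 each)
Apr 17, sell 316: 316/399 × $2,913.69 → $2,307.58
Total COGS = $1,609.96 + $348.30 + $2,307.58 = $4,265.84
Ending inventory (cost pool remaining) = $606.11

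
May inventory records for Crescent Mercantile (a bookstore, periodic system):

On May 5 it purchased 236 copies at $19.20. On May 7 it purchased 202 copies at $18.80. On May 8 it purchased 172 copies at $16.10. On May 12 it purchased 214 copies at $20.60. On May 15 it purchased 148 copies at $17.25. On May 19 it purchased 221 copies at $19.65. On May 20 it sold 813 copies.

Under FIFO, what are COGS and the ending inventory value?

COGS = $15,279.80; ending inventory = $7,122.25

May 20, 813 sold [FIFO — oldest first]: 236 @ $19.20 + 202 @ $18.80 + 172 @ $16.10 + 203 @ $20.60 = $15,279.80
Ending inventory: 11 @ $20.60 + 148 @ $17.25 + 221 @ $19.65 = $7,122.25
Check: goods available $22,402.05 = COGS $15,279.80 + ending $7,122.25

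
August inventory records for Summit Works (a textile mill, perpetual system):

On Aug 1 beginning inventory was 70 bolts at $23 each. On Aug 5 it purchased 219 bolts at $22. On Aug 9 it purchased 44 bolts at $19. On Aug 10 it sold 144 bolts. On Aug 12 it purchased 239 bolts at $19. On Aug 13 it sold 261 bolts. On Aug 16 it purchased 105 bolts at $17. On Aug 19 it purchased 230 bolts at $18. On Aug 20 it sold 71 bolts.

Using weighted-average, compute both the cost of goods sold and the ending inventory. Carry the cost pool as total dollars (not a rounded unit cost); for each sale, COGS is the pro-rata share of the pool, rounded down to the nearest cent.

COGS = $9,740.60; ending inventory = $7,989.40

After Aug 1: 70 on hand, pool $1,610.00 (≈ $23.0000 each)
After Aug 5: 289 on hand, pool $6,428.00 (≈ $22.2422 each)
After Aug 9: 333 on hand, pool $7,264.00 (≈ $21.8138 each)
Aug 10, sell 144: 144/333 × $7,264.00 → $3,141.18
After Aug 12: 428 on hand, pool $8,663.82 (≈ $20.2426 each)
Aug 13, sell 261: 261/428 × $8,663.82 → $5,283.31
After Aug 16: 272 on hand, pool $5,165.51 (≈ $18.9908 each)
After Aug 19: 502 on hand, pool $9,305.51 (≈ $18.5369 each)
Aug 20, sell 71: 71/502 × $9,305.51 → $1,316.11
Total COGS = $3,141.18 + $5,283.31 + $1,316.11 = $9,740.60
Ending inventory (cost pool remaining) = $7,989.40
Check: goods available $17,730.00 = COGS $9,740.60 + ending $7,989.40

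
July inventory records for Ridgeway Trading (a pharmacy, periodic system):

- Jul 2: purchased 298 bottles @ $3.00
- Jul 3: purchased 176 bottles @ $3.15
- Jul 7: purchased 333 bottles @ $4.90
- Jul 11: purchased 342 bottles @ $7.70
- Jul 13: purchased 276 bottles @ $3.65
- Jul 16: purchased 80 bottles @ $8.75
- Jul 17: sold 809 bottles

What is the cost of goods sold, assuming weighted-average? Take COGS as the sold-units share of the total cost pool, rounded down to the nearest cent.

COGS = $3,989.04

Jul 17, sell 809: 809/1505 × $7,420.90 → $3,989.04
Ending inventory (cost pool remaining) = $3,431.86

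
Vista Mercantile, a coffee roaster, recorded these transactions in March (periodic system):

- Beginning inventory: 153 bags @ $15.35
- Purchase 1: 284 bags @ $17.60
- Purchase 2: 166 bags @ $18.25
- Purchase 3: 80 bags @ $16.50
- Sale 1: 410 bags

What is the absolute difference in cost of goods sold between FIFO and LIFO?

FIFO COGS: 153 @ $15.35 + 257 @ $17.60 = $6,871.75
LIFO COGS: 80 @ $16.50 + 166 @ $18.25 + 164 @ $17.60 = $7,235.90
Difference = |$6,871.75 − $7,235.90| = $364.15

$364.15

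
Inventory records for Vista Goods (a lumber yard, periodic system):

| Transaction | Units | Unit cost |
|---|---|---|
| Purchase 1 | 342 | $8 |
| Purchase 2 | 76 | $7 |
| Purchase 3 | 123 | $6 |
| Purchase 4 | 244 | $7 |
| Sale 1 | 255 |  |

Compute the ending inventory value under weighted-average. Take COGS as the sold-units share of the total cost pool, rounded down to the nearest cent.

Ending inventory = $3,857.86

Sale 1, sell 255: 255/785 × $5,714.00 → $1,856.14
Ending inventory (cost pool remaining) = $3,857.86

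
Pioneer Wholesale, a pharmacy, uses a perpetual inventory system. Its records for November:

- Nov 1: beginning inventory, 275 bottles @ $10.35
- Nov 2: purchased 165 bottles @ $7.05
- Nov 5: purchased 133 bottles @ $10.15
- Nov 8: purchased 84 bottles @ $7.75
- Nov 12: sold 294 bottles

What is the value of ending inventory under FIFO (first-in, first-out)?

Ending inventory = $3,030.25

Nov 12, 294 sold [FIFO — oldest first]: 275 @ $10.35 + 19 @ $7.05 = $2,980.20
Ending inventory: 146 @ $7.05 + 133 @ $10.15 + 84 @ $7.75 = $3,030.25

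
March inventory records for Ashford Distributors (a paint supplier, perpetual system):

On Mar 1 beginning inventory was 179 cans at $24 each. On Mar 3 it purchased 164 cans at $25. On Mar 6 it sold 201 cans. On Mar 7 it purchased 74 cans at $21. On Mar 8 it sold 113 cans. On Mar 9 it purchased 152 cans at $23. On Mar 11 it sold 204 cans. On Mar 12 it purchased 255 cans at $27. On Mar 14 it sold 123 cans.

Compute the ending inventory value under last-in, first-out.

Ending inventory = $4,788

Mar 6, 201 sold [LIFO — newest first]: 164 @ $25 + 37 @ $24 = $4,988
Mar 8, 113 sold [LIFO — newest first]: 74 @ $21 + 39 @ $24 = $2,490
Mar 11, 204 sold [LIFO — newest first]: 152 @ $23 + 52 @ $24 = $4,744
Mar 14, 123 sold [LIFO — newest first]: 123 @ $27 = $3,321
Total COGS = $4,988 + $2,490 + $4,744 + $3,321 = $15,543
Ending inventory: 51 @ $24 + 132 @ $27 = $4,788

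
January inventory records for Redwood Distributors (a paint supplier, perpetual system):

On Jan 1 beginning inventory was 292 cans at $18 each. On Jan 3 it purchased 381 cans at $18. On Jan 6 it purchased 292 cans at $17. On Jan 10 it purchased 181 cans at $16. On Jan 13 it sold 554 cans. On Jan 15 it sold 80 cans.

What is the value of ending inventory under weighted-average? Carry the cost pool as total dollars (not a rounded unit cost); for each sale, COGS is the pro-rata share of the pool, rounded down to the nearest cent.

Ending inventory = $8,923.82

After Jan 1: 292 on hand, pool $5,256.00 (≈ $18.0000 each)
After Jan 3: 673 on hand, pool $12,114.00 (≈ $18.0000 each)
After Jan 6: 965 on hand, pool $17,078.00 (≈ $17.6974 each)
After Jan 10: 1146 on hand, pool $19,974.00 (≈ $17.4293 each)
Jan 13, sell 554: 554/1146 × $19,974.00 → $9,655.84
Jan 15, sell 80: 80/592 × $10,318.16 → $1,394.34
Total COGS = $9,655.84 + $1,394.34 = $11,050.18
Ending inventory (cost pool remaining) = $8,923.82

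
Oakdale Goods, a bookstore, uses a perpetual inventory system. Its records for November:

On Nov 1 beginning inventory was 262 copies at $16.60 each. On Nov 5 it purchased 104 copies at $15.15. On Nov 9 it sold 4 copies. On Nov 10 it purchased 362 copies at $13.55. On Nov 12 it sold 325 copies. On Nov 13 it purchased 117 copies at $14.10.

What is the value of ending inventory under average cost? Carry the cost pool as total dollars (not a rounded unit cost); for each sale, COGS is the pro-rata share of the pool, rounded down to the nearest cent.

Ending inventory = $7,582.43

After Nov 1: 262 on hand, pool $4,349.20 (≈ $16.6000 each)
After Nov 5: 366 on hand, pool $5,924.80 (≈ $16.1880 each)
Nov 9, sell 4: 4/366 × $5,924.80 → $64.75
After Nov 10: 724 on hand, pool $10,765.15 (≈ $14.8690 each)
Nov 12, sell 325: 325/724 × $10,765.15 → $4,832.42
After Nov 13: 516 on hand, pool $7,582.43 (≈ $14.6946 each)
Total COGS = $64.75 + $4,832.42 = $4,897.17
Ending inventory (cost pool remaining) = $7,582.43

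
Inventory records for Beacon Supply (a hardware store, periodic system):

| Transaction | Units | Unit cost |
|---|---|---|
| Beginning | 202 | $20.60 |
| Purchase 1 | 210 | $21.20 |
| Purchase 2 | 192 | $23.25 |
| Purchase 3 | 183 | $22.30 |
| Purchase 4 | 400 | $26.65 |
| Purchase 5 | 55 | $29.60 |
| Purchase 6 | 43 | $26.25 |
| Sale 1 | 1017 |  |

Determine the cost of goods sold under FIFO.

COGS = $23,287.60

Sale 1 (1017) [FIFO — oldest first]: 202 @ $20.60 + 210 @ $21.20 + 192 @ $23.25 + 183 @ $22.30 + 230 @ $26.65 = $23,287.60
Ending inventory: 170 @ $26.65 + 55 @ $29.60 + 43 @ $26.25 = $7,287.25
Check: goods available $30,574.85 = COGS $23,287.60 + ending $7,287.25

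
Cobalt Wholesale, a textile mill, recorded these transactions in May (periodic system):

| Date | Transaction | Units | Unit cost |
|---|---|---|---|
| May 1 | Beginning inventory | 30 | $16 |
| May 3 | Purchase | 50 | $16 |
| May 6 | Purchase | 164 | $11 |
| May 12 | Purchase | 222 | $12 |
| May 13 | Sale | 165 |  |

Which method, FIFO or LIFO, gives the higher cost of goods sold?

FIFO COGS: 30 @ $16 + 50 @ $16 + 85 @ $11 = $2,215
LIFO COGS: 165 @ $12 = $1,980

FIFO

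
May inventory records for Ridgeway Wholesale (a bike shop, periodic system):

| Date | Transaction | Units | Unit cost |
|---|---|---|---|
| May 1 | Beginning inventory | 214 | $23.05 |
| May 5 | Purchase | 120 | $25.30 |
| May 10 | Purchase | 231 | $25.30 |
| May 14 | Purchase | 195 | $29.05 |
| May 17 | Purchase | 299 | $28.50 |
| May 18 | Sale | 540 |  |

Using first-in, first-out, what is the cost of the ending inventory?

Ending inventory = $14,818.75

May 18, 540 sold [FIFO — oldest first]: 214 @ $23.05 + 120 @ $25.30 + 206 @ $25.30 = $13,180.50
Ending inventory: 25 @ $25.30 + 195 @ $29.05 + 299 @ $28.50 = $14,818.75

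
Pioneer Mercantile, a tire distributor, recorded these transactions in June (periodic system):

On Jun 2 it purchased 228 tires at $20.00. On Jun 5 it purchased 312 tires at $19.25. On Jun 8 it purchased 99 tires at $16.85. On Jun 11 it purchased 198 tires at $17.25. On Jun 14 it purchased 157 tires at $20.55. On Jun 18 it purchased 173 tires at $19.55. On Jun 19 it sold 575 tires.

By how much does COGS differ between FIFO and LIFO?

FIFO COGS: 228 @ $20.00 + 312 @ $19.25 + 35 @ $16.85 = $11,155.75
LIFO COGS: 173 @ $19.55 + 157 @ $20.55 + 198 @ $17.25 + 47 @ $16.85 = $10,815.95
Difference = |$11,155.75 − $10,815.95| = $339.80

$339.80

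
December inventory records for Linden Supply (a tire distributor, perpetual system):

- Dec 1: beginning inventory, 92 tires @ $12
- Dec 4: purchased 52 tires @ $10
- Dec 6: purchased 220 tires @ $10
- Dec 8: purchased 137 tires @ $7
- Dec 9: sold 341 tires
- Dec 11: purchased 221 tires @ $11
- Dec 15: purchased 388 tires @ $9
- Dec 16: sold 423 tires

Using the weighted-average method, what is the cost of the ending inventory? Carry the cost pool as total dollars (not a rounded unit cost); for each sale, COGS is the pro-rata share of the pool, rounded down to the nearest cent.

After Dec 1: 92 on hand, pool $1,104.00 (≈ $12.0000 each)
After Dec 4: 144 on hand, pool $1,624.00 (≈ $11.2778 each)
After Dec 6: 364 on hand, pool $3,824.00 (≈ $10.5055 each)
After Dec 8: 501 on hand, pool $4,783.00 (≈ $9.5469 each)
Dec 9, sell 341: 341/501 × $4,783.00 → $3,255.49
After Dec 11: 381 on hand, pool $3,958.51 (≈ $10.3898 each)
After Dec 15: 769 on hand, pool $7,450.51 (≈ $9.6886 each)
Dec 16, sell 423: 423/769 × $7,450.51 → $4,098.26
Total COGS = $3,255.49 + $4,098.26 = $7,353.75
Ending inventory (cost pool remaining) = $3,352.25
Check: goods available $10,706.00 = COGS $7,353.75 + ending $3,352.25

Ending inventory = $3,352.25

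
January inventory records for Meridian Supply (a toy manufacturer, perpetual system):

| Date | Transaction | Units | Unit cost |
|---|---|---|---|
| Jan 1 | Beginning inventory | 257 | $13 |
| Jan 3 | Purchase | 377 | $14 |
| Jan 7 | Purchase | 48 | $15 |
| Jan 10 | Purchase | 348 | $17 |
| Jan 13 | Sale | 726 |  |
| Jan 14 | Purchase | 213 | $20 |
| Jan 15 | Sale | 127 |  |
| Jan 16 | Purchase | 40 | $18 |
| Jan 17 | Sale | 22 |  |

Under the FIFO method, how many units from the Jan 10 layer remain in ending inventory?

Jan 13, 726 sold [FIFO — oldest first]: 257 @ $13 + 377 @ $14 + 48 @ $15 + 44 @ $17 = $10,087
Jan 15, 127 sold [FIFO — oldest first]: 127 @ $17 = $2,159
Jan 17, 22 sold [FIFO — oldest first]: 22 @ $17 = $374
Total COGS = $10,087 + $2,159 + $374 = $12,620
Ending inventory: 155 @ $17 + 213 @ $20 + 40 @ $18 = $7,615
Check: goods available $20,235 = COGS $12,620 + ending $7,615

155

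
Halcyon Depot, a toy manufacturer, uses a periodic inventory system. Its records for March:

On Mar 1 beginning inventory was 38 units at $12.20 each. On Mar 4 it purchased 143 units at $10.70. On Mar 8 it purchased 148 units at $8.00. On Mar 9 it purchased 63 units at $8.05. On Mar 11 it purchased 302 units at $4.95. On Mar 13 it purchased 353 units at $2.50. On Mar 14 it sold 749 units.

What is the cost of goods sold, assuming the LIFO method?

Mar 14, 749 sold [LIFO — newest first]: 353 @ $2.50 + 302 @ $4.95 + 63 @ $8.05 + 31 @ $8.00 = $3,132.55
Ending inventory: 38 @ $12.20 + 143 @ $10.70 + 117 @ $8.00 = $2,929.70
Check: goods available $6,062.25 = COGS $3,132.55 + ending $2,929.70

COGS = $3,132.55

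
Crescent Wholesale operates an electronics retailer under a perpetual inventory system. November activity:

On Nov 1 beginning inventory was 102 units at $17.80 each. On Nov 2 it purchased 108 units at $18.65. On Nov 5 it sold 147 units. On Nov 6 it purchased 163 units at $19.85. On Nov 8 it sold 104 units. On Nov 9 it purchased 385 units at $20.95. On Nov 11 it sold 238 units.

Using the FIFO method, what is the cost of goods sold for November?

Nov 5, 147 sold [FIFO — oldest first]: 102 @ $17.80 + 45 @ $18.65 = $2,654.85
Nov 8, 104 sold [FIFO — oldest first]: 63 @ $18.65 + 41 @ $19.85 = $1,988.80
Nov 11, 238 sold [FIFO — oldest first]: 122 @ $19.85 + 116 @ $20.95 = $4,851.90
Total COGS = $2,654.85 + $1,988.80 + $4,851.90 = $9,495.55
Ending inventory: 269 @ $20.95 = $5,635.55

COGS = $9,495.55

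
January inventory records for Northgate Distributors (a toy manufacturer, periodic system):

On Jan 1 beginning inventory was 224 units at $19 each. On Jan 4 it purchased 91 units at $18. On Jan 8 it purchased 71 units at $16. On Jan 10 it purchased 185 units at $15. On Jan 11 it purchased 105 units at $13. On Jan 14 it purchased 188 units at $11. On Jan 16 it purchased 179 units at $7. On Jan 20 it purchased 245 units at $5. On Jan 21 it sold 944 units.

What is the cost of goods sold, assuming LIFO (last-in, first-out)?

COGS = $9,358

Jan 21, 944 sold [LIFO — newest first]: 245 @ $5 + 179 @ $7 + 188 @ $11 + 105 @ $13 + 185 @ $15 + 42 @ $16 = $9,358
Ending inventory: 224 @ $19 + 91 @ $18 + 29 @ $16 = $6,358
Check: goods available $15,716 = COGS $9,358 + ending $6,358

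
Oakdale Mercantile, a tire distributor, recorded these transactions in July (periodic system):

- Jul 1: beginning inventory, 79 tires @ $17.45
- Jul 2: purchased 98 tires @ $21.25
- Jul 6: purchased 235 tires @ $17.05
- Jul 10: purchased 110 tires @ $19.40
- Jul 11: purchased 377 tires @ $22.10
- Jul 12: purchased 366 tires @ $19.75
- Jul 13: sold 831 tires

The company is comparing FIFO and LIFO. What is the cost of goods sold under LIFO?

COGS = $17,267.40

FIFO COGS: 79 @ $17.45 + 98 @ $21.25 + 235 @ $17.05 + 110 @ $19.40 + 309 @ $22.10 = $16,430.70
LIFO COGS: 366 @ $19.75 + 377 @ $22.10 + 88 @ $19.40 = $17,267.40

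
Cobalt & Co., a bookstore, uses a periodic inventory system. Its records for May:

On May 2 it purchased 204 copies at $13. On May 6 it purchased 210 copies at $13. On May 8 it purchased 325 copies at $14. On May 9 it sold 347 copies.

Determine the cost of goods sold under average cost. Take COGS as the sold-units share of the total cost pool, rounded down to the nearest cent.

May 9, sell 347: 347/739 × $9,932.00 → $4,663.60
Ending inventory (cost pool remaining) = $5,268.40

COGS = $4,663.60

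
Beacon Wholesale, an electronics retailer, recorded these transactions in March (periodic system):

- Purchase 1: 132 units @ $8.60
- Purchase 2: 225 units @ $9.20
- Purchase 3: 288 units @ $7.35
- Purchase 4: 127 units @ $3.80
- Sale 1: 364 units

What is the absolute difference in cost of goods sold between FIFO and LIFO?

FIFO COGS: 132 @ $8.60 + 225 @ $9.20 + 7 @ $7.35 = $3,256.65
LIFO COGS: 127 @ $3.80 + 237 @ $7.35 = $2,224.55
Difference = |$3,256.65 − $2,224.55| = $1,032.10

$1,032.10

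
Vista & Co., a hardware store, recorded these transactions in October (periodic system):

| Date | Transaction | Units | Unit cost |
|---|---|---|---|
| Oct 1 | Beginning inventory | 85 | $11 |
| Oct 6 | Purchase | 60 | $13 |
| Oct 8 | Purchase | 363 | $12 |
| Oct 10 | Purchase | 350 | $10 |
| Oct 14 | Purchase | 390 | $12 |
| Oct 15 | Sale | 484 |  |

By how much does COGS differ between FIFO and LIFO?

FIFO COGS: 85 @ $11 + 60 @ $13 + 339 @ $12 = $5,783
LIFO COGS: 390 @ $12 + 94 @ $10 = $5,620
Difference = |$5,783 − $5,620| = $163

$163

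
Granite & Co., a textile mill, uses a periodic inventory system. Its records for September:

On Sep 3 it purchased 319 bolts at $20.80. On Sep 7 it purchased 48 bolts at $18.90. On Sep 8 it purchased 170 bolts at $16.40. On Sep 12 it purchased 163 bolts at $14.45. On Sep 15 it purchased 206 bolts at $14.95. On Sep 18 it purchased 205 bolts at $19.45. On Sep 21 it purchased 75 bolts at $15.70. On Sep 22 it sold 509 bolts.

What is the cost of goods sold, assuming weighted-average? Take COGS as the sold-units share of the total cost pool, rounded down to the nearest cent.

COGS = $8,982.69

Sep 22, sell 509: 509/1186 × $20,930.20 → $8,982.69
Ending inventory (cost pool remaining) = $11,947.51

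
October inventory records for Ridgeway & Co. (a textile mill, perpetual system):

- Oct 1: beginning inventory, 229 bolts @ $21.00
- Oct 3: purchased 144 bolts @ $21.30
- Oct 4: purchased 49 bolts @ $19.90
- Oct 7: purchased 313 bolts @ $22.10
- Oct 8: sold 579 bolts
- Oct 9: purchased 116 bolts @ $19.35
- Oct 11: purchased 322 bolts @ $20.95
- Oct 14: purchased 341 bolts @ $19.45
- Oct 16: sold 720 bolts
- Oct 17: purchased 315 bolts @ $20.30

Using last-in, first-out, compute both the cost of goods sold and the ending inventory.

Oct 8, 579 sold [LIFO — newest first]: 313 @ $22.10 + 49 @ $19.90 + 144 @ $21.30 + 73 @ $21.00 = $12,492.60
Oct 16, 720 sold [LIFO — newest first]: 341 @ $19.45 + 322 @ $20.95 + 57 @ $19.35 = $14,481.30
Total COGS = $12,492.60 + $14,481.30 = $26,973.90
Ending inventory: 156 @ $21.00 + 59 @ $19.35 + 315 @ $20.30 = $10,812.15

COGS = $26,973.90; ending inventory = $10,812.15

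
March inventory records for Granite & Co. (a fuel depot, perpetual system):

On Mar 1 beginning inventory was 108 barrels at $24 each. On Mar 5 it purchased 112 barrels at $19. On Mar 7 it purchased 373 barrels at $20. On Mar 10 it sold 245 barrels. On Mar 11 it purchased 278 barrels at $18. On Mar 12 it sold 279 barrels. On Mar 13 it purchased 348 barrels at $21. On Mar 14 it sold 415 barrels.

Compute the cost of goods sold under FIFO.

Mar 10, 245 sold [FIFO — oldest first]: 108 @ $24 + 112 @ $19 + 25 @ $20 = $5,220
Mar 12, 279 sold [FIFO — oldest first]: 279 @ $20 = $5,580
Mar 14, 415 sold [FIFO — oldest first]: 69 @ $20 + 278 @ $18 + 68 @ $21 = $7,812
Total COGS = $5,220 + $5,580 + $7,812 = $18,612
Ending inventory: 280 @ $21 = $5,880
Check: goods available $24,492 = COGS $18,612 + ending $5,880

COGS = $18,612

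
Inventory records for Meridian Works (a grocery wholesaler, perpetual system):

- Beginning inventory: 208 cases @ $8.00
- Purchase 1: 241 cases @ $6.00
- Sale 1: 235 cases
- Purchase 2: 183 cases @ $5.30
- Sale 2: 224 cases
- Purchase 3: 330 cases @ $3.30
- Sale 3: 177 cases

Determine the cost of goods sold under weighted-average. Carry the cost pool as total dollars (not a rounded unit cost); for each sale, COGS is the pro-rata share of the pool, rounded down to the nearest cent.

COGS = $3,770.54

After Beginning: 208 on hand, pool $1,664.00 (≈ $8.0000 each)
After Purchase 1: 449 on hand, pool $3,110.00 (≈ $6.9265 each)
Sale 1, sell 235: 235/449 × $3,110.00 → $1,627.72
After Purchase 2: 397 on hand, pool $2,452.18 (≈ $6.1768 each)
Sale 2, sell 224: 224/397 × $2,452.18 → $1,383.59
After Purchase 3: 503 on hand, pool $2,157.59 (≈ $4.2894 each)
Sale 3, sell 177: 177/503 × $2,157.59 → $759.23
Total COGS = $1,627.72 + $1,383.59 + $759.23 = $3,770.54
Ending inventory (cost pool remaining) = $1,398.36
Check: goods available $5,168.90 = COGS $3,770.54 + ending $1,398.36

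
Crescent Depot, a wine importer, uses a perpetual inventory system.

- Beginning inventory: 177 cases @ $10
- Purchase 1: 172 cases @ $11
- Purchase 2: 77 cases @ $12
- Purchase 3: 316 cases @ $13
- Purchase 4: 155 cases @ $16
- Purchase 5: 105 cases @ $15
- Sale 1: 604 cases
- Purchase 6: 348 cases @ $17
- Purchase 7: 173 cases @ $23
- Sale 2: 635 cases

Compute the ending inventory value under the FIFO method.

Ending inventory = $5,866

Sale 1 (604) [FIFO — oldest first]: 177 @ $10 + 172 @ $11 + 77 @ $12 + 178 @ $13 = $6,900
Sale 2 (635) [FIFO — oldest first]: 138 @ $13 + 155 @ $16 + 105 @ $15 + 237 @ $17 = $9,878
Total COGS = $6,900 + $9,878 = $16,778
Ending inventory: 111 @ $17 + 173 @ $23 = $5,866
Check: goods available $22,644 = COGS $16,778 + ending $5,866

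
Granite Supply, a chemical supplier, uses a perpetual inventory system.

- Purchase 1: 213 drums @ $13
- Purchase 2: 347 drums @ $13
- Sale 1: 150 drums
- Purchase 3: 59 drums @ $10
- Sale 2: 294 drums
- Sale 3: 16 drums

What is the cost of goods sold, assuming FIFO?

COGS = $5,980

Sale 1 (150) [FIFO — oldest first]: 150 @ $13 = $1,950
Sale 2 (294) [FIFO — oldest first]: 63 @ $13 + 231 @ $13 = $3,822
Sale 3 (16) [FIFO — oldest first]: 16 @ $13 = $208
Total COGS = $1,950 + $3,822 + $208 = $5,980
Ending inventory: 100 @ $13 + 59 @ $10 = $1,890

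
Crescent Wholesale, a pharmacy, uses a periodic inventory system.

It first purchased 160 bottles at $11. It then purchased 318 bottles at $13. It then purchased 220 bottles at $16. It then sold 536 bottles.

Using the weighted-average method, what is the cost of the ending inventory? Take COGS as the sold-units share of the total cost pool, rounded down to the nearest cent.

Ending inventory = $2,184.92

Sale 1, sell 536: 536/698 × $9,414.00 → $7,229.08
Ending inventory (cost pool remaining) = $2,184.92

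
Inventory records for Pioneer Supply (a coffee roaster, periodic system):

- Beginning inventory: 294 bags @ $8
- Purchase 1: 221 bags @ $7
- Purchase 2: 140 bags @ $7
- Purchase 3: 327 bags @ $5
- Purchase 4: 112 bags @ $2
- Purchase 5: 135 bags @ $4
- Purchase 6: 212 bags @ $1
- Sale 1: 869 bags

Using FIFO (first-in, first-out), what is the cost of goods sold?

Sale 1 (869) [FIFO — oldest first]: 294 @ $8 + 221 @ $7 + 140 @ $7 + 214 @ $5 = $5,949
Ending inventory: 113 @ $5 + 112 @ $2 + 135 @ $4 + 212 @ $1 = $1,541
Check: goods available $7,490 = COGS $5,949 + ending $1,541

COGS = $5,949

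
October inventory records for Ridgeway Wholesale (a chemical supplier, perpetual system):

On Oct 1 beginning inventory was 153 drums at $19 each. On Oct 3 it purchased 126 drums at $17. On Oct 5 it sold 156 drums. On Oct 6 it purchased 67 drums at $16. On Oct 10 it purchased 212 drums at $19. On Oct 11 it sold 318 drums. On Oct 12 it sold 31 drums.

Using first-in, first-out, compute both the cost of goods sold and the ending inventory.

COGS = $9,142; ending inventory = $1,007

Oct 5, 156 sold [FIFO — oldest first]: 153 @ $19 + 3 @ $17 = $2,958
Oct 11, 318 sold [FIFO — oldest first]: 123 @ $17 + 67 @ $16 + 128 @ $19 = $5,595
Oct 12, 31 sold [FIFO — oldest first]: 31 @ $19 = $589
Total COGS = $2,958 + $5,595 + $589 = $9,142
Ending inventory: 53 @ $19 = $1,007
Check: goods available $10,149 = COGS $9,142 + ending $1,007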